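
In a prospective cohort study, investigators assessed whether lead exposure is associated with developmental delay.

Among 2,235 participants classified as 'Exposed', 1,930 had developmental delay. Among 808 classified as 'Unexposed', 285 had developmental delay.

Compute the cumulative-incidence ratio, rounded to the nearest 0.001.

2.448

From the description: a = 1930, b = 305, c = 285, d = 523.
Risk in exposed = 1930/2235 = 0.86353; risk in unexposed = 285/808 = 0.35272.
RR = 0.86353 / 0.35272 = 2.44820
The risk among the exposed is 2.45 times that among the unexposed.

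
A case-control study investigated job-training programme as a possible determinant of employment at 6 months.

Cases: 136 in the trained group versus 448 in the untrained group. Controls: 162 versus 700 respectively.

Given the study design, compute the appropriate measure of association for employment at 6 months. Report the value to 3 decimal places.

1.312

From the description: a = 136, b = 162, c = 448, d = 700.
This is a case-control study: participants were sampled on outcome status, so risks in the source population cannot be estimated directly — relative risk is not valid here. The odds ratio is the appropriate measure.
OR = (a·d)/(b·c) = (136 × 700) / (162 × 448) = 95200 / 72576 = 1.31173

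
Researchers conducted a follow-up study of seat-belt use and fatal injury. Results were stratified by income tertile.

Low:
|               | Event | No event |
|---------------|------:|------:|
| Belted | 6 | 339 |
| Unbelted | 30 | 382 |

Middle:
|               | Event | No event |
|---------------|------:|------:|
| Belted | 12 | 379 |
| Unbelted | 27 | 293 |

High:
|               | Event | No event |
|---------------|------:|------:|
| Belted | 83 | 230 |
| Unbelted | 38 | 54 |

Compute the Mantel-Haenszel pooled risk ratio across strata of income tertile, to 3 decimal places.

RR_MH = Σ(aᵢ·n₀ᵢ/nᵢ) / Σ(cᵢ·n₁ᵢ/nᵢ), with n₁ᵢ = aᵢ+bᵢ (exposed), n₀ᵢ = cᵢ+dᵢ (unexposed), nᵢ = n₁ᵢ+n₀ᵢ.
Stratum 1 (Low): n₁ = 345, n₀ = 412, n = 757; a·n₀/n = 6·412/757 = 3.2655; c·n₁/n = 30·345/757 = 13.6724
Stratum 2 (Middle): n₁ = 391, n₀ = 320, n = 711; a·n₀/n = 12·320/711 = 5.4008; c·n₁/n = 27·391/711 = 14.8481
Stratum 3 (High): n₁ = 313, n₀ = 92, n = 405; a·n₀/n = 83·92/405 = 18.8543; c·n₁/n = 38·313/405 = 29.3679
RR_MH = (3.2655 + 5.4008 + 18.8543) / (13.6724 + 14.8481 + 29.3679) = 27.5207 / 57.8884 = 0.47541

0.475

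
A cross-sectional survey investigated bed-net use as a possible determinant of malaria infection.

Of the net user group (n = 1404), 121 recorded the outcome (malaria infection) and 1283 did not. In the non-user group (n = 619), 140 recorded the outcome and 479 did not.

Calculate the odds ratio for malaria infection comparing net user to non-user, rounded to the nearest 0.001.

0.323

From the description: a = 121, b = 1283, c = 140, d = 479.
OR = (a·d)/(b·c) = (121 × 479) / (1283 × 140) = 57959 / 179620 = 0.32268
Exposure is associated with lower odds of malaria infection (OR = 0.32 < 1).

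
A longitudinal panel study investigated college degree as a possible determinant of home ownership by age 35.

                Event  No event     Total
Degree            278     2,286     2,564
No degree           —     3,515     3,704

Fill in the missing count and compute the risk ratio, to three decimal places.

2.125

The missing cell is in the unexposed row: 3704 − 3515 = 189.
So a = 278, b = 2286, c = 189, d = 3515.
RR = [a/(a+b)] / [c/(c+d)] = (278/2564) / (189/3704) = 0.10842/0.05103 = 2.12489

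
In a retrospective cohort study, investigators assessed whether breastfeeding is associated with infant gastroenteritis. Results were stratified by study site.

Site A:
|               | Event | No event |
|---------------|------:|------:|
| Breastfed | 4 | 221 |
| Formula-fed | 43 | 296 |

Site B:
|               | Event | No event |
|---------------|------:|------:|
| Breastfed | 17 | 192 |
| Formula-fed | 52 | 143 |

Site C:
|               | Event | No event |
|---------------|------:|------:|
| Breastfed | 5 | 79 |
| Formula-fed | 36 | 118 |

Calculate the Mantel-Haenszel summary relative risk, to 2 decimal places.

0.24

RR_MH = Σ(aᵢ·n₀ᵢ/nᵢ) / Σ(cᵢ·n₁ᵢ/nᵢ), with n₁ᵢ = aᵢ+bᵢ (exposed), n₀ᵢ = cᵢ+dᵢ (unexposed), nᵢ = n₁ᵢ+n₀ᵢ.
Stratum 1 (Site A): n₁ = 225, n₀ = 339, n = 564; a·n₀/n = 4·339/564 = 2.4043; c·n₁/n = 43·225/564 = 17.1543
Stratum 2 (Site B): n₁ = 209, n₀ = 195, n = 404; a·n₀/n = 17·195/404 = 8.2054; c·n₁/n = 52·209/404 = 26.9010
Stratum 3 (Site C): n₁ = 84, n₀ = 154, n = 238; a·n₀/n = 5·154/238 = 3.2353; c·n₁/n = 36·84/238 = 12.7059
RR_MH = (2.4043 + 8.2054 + 3.2353) / (17.1543 + 26.9010 + 12.7059) = 13.8450 / 56.7611 = 0.24392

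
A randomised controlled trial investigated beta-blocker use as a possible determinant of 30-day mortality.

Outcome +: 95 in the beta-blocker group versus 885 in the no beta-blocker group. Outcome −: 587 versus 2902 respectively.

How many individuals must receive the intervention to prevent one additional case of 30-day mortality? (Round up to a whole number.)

11

Risk in treated group = 95/682 = 0.13930; risk in control = 885/3787 = 0.23369.
Absolute risk reduction = 0.23369 − 0.13930 = 0.09440
NNT = 1 / ARR = 1 / 0.09440 = 10.593 → round up → 11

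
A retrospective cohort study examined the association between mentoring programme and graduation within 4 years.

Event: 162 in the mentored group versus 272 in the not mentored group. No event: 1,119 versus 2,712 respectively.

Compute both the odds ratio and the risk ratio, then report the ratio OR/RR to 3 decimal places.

From the description: a = 162, b = 1119, c = 272, d = 2712.
OR = (162·2712)/(1119·272) = 439344/304368 = 1.44346
Risk in exposed = 162/1281 = 0.12646; risk in unexposed = 272/2984 = 0.09115; RR = 1.38738
OR/RR = 1.44346 / 1.38738 = 1.04042
The outcome is not rare, so the OR lies further from 1 than the RR.

1.040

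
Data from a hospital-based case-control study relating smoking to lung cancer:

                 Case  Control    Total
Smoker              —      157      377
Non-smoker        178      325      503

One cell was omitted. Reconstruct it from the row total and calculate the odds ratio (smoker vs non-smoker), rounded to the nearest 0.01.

The missing cell is in the exposed row: 377 − 157 = 220.
So a = 220, b = 157, c = 178, d = 325.
OR = (a·d)/(b·c) = (220 × 325) / (157 × 178) = 71500 / 27946 = 2.55851

2.56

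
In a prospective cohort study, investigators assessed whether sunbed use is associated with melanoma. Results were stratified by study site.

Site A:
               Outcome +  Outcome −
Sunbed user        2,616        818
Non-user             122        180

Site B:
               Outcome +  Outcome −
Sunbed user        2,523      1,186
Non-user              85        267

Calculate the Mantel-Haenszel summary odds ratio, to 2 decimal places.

OR_MH = Σ(aᵢdᵢ/nᵢ) / Σ(bᵢcᵢ/nᵢ), where nᵢ is the stratum total.
Stratum 1 (Site A): n = 3736; a·d/n = 2616·180/3736 = 126.0385; b·c/n = 818·122/3736 = 26.7120
Stratum 2 (Site B): n = 4061; a·d/n = 2523·267/4061 = 165.8806; b·c/n = 1186·85/4061 = 24.8239
OR_MH = (126.0385 + 165.8806) / (26.7120 + 24.8239) = 291.9191 / 51.5359 = 5.66438

5.66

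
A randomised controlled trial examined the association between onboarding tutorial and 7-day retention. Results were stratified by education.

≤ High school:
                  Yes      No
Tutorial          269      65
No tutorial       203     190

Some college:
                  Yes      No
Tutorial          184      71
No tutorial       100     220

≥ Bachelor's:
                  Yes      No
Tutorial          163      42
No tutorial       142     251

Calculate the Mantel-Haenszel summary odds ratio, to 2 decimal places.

5.17

OR_MH = Σ(aᵢdᵢ/nᵢ) / Σ(bᵢcᵢ/nᵢ), where nᵢ is the stratum total.
Stratum 1 (≤ High school): n = 727; a·d/n = 269·190/727 = 70.3026; b·c/n = 65·203/727 = 18.1499
Stratum 2 (Some college): n = 575; a·d/n = 184·220/575 = 70.4000; b·c/n = 71·100/575 = 12.3478
Stratum 3 (≥ Bachelor's): n = 598; a·d/n = 163·251/598 = 68.4164; b·c/n = 42·142/598 = 9.9732
OR_MH = (70.3026 + 70.4000 + 68.4164) / (18.1499 + 12.3478 + 9.9732) = 209.1190 / 40.4710 = 5.16713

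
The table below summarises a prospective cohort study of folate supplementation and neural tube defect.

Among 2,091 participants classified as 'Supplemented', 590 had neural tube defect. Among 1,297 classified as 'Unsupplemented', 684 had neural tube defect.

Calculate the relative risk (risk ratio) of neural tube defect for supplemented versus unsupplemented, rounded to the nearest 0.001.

0.535

From the description: a = 590, b = 1501, c = 684, d = 613.
Risk in exposed = 590/2091 = 0.28216; risk in unexposed = 684/1297 = 0.52737.
RR = 0.28216 / 0.52737 = 0.53503
The risk is 46% lower among the exposed than among the unexposed.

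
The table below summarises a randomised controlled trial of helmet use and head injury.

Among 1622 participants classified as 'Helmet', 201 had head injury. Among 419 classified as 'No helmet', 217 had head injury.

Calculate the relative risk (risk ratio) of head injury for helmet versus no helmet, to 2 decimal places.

0.24

From the description: a = 201, b = 1421, c = 217, d = 202.
Risk in exposed = 201/1622 = 0.12392; risk in unexposed = 217/419 = 0.51790.
RR = 0.12392 / 0.51790 = 0.23928
The risk is 76% lower among the exposed than among the unexposed.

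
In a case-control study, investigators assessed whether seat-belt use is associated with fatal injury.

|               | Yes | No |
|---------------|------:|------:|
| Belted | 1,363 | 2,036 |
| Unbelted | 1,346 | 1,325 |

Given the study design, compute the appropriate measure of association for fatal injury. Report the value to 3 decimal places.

0.659

Cells: a = 1363, b = 2036, c = 1346, d = 1325.
This is a case-control study: participants were sampled on outcome status, so risks in the source population cannot be estimated directly — relative risk is not valid here. The odds ratio is the appropriate measure.
OR = (a·d)/(b·c) = (1363 × 1325) / (2036 × 1346) = 1805975 / 2740456 = 0.65901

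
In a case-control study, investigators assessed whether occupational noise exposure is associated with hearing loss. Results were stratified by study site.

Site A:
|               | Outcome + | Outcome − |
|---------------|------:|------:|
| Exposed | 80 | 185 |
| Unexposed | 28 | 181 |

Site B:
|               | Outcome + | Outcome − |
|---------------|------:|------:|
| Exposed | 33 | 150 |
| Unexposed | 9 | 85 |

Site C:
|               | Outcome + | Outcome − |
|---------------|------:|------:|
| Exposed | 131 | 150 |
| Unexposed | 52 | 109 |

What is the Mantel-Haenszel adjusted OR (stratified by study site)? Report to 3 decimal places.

OR_MH = Σ(aᵢdᵢ/nᵢ) / Σ(bᵢcᵢ/nᵢ), where nᵢ is the stratum total.
Stratum 1 (Site A): n = 474; a·d/n = 80·181/474 = 30.5485; b·c/n = 185·28/474 = 10.9283
Stratum 2 (Site B): n = 277; a·d/n = 33·85/277 = 10.1264; b·c/n = 150·9/277 = 4.8736
Stratum 3 (Site C): n = 442; a·d/n = 131·109/442 = 32.3054; b·c/n = 150·52/442 = 17.6471
OR_MH = (30.5485 + 10.1264 + 32.3054) / (10.9283 + 4.8736 + 17.6471) = 72.9803 / 33.4490 = 2.18184

2.182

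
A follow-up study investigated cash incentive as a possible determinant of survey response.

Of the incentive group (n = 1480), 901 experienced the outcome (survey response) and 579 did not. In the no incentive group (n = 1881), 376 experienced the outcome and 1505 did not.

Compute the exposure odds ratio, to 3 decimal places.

From the description: a = 901, b = 579, c = 376, d = 1505.
OR = (a·d)/(b·c) = (901 × 1505) / (579 × 376) = 1356005 / 217704 = 6.22866
The odds of survey response are about 6.23 times as high in the incentive group.

6.229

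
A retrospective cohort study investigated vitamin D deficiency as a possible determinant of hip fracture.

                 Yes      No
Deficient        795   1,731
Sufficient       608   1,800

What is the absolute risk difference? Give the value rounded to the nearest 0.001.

0.062

Cells: a = 795, b = 1731, c = 608, d = 1800.
Risk in exposed = 795/2526 = 0.314727; risk in unexposed = 608/2408 = 0.252492.
Risk difference = 0.314727 − 0.252492 = 0.062235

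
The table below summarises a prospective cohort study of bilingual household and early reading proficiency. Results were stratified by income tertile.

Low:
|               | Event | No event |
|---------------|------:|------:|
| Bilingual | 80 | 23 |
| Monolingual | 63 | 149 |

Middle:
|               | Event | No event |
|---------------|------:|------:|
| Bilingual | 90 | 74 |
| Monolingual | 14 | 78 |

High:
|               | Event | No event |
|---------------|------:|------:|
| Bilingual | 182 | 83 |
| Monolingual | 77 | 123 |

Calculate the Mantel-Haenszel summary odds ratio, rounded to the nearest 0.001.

5.065

OR_MH = Σ(aᵢdᵢ/nᵢ) / Σ(bᵢcᵢ/nᵢ), where nᵢ is the stratum total.
Stratum 1 (Low): n = 315; a·d/n = 80·149/315 = 37.8413; b·c/n = 23·63/315 = 4.6000
Stratum 2 (Middle): n = 256; a·d/n = 90·78/256 = 27.4219; b·c/n = 74·14/256 = 4.0469
Stratum 3 (High): n = 465; a·d/n = 182·123/465 = 48.1419; b·c/n = 83·77/465 = 13.7441
OR_MH = (37.8413 + 27.4219 + 48.1419) / (4.6000 + 4.0469 + 13.7441) = 113.4051 / 22.3910 = 5.06477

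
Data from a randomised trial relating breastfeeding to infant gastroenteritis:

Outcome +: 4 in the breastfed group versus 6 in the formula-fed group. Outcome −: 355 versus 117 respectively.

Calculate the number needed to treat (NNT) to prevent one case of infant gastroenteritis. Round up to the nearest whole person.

Risk in treated group = 4/359 = 0.01114; risk in control = 6/123 = 0.04878.
Absolute risk reduction = 0.04878 − 0.01114 = 0.03764
NNT = 1 / ARR = 1 / 0.03764 = 26.569 → round up → 27

27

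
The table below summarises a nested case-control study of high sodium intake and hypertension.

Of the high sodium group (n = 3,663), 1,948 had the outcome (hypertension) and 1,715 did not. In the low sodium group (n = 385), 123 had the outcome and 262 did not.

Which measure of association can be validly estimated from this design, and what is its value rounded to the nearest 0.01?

From the description: a = 1948, b = 1715, c = 123, d = 262.
This is a nested case-control study: participants were sampled on outcome status, so risks in the source population cannot be estimated directly — relative risk is not valid here. The odds ratio is the appropriate measure.
OR = (a·d)/(b·c) = (1948 × 262) / (1715 × 123) = 510376 / 210945 = 2.41947

2.42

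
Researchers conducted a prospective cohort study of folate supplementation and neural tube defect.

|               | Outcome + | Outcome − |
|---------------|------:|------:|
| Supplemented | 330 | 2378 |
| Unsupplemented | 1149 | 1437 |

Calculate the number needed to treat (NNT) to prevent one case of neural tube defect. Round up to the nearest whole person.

4

Risk in treated group = 330/2708 = 0.12186; risk in control = 1149/2586 = 0.44432.
Absolute risk reduction = 0.44432 − 0.12186 = 0.32245
NNT = 1 / ARR = 1 / 0.32245 = 3.101 → round up → 4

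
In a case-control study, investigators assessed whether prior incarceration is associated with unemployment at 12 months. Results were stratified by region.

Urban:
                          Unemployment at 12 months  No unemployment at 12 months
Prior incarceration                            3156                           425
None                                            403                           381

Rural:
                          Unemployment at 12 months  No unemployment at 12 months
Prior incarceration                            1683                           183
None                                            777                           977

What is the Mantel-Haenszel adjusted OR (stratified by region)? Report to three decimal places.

OR_MH = Σ(aᵢdᵢ/nᵢ) / Σ(bᵢcᵢ/nᵢ), where nᵢ is the stratum total.
Stratum 1 (Urban): n = 4365; a·d/n = 3156·381/4365 = 275.4722; b·c/n = 425·403/4365 = 39.2383
Stratum 2 (Rural): n = 3620; a·d/n = 1683·977/3620 = 454.2240; b·c/n = 183·777/3620 = 39.2793
OR_MH = (275.4722 + 454.2240) / (39.2383 + 39.2793) = 729.6962 / 78.5175 = 9.29342

9.293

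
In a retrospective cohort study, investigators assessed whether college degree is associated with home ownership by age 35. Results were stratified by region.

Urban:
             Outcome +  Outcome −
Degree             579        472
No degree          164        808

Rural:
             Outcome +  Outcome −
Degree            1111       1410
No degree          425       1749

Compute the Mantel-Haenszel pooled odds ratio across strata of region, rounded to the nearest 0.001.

OR_MH = Σ(aᵢdᵢ/nᵢ) / Σ(bᵢcᵢ/nᵢ), where nᵢ is the stratum total.
Stratum 1 (Urban): n = 2023; a·d/n = 579·808/2023 = 231.2565; b·c/n = 472·164/2023 = 38.2640
Stratum 2 (Rural): n = 4695; a·d/n = 1111·1749/4695 = 413.8741; b·c/n = 1410·425/4695 = 127.6358
OR_MH = (231.2565 + 413.8741) / (38.2640 + 127.6358) = 645.1307 / 165.8997 = 3.88868

3.889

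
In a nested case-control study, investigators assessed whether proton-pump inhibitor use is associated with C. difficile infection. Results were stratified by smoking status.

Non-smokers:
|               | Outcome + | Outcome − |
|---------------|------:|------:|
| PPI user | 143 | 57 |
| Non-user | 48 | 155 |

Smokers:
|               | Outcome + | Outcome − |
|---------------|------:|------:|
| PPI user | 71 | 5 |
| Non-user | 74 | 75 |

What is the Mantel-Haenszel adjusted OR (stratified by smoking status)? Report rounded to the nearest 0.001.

OR_MH = Σ(aᵢdᵢ/nᵢ) / Σ(bᵢcᵢ/nᵢ), where nᵢ is the stratum total.
Stratum 1 (Non-smokers): n = 403; a·d/n = 143·155/403 = 55.0000; b·c/n = 57·48/403 = 6.7891
Stratum 2 (Smokers): n = 225; a·d/n = 71·75/225 = 23.6667; b·c/n = 5·74/225 = 1.6444
OR_MH = (55.0000 + 23.6667) / (6.7891 + 1.6444) = 78.6667 / 8.4335 = 9.32785

9.328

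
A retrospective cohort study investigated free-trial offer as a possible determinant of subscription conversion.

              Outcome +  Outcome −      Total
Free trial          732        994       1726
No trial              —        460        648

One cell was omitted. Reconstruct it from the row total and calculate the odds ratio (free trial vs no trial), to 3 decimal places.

The missing cell is in the unexposed row: 648 − 460 = 188.
So a = 732, b = 994, c = 188, d = 460.
OR = (a·d)/(b·c) = (732 × 460) / (994 × 188) = 336720 / 186872 = 1.80188

1.802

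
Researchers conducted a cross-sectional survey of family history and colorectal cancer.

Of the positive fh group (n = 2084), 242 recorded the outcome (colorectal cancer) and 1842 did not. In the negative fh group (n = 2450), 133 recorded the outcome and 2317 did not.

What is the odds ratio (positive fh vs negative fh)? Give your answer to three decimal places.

2.289

From the description: a = 242, b = 1842, c = 133, d = 2317.
OR = (a·d)/(b·c) = (242 × 2317) / (1842 × 133) = 560714 / 244986 = 2.28876
The odds of colorectal cancer are about 2.29 times as high in the positive fh group.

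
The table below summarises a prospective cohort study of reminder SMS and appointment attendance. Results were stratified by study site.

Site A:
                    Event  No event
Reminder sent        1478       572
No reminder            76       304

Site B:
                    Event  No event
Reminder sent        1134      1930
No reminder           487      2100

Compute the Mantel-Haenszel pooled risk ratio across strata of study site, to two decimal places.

2.29

RR_MH = Σ(aᵢ·n₀ᵢ/nᵢ) / Σ(cᵢ·n₁ᵢ/nᵢ), with n₁ᵢ = aᵢ+bᵢ (exposed), n₀ᵢ = cᵢ+dᵢ (unexposed), nᵢ = n₁ᵢ+n₀ᵢ.
Stratum 1 (Site A): n₁ = 2050, n₀ = 380, n = 2430; a·n₀/n = 1478·380/2430 = 231.1276; c·n₁/n = 76·2050/2430 = 64.1152
Stratum 2 (Site B): n₁ = 3064, n₀ = 2587, n = 5651; a·n₀/n = 1134·2587/5651 = 519.1396; c·n₁/n = 487·3064/5651 = 264.0538
RR_MH = (231.1276 + 519.1396) / (64.1152 + 264.0538) = 750.2672 / 328.1690 = 2.28622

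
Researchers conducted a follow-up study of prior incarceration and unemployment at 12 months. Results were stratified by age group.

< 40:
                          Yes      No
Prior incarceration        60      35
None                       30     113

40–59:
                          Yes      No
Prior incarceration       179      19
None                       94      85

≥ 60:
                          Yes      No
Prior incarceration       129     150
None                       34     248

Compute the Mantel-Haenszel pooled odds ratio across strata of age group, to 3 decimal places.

6.901

OR_MH = Σ(aᵢdᵢ/nᵢ) / Σ(bᵢcᵢ/nᵢ), where nᵢ is the stratum total.
Stratum 1 (< 40): n = 238; a·d/n = 60·113/238 = 28.4874; b·c/n = 35·30/238 = 4.4118
Stratum 2 (40–59): n = 377; a·d/n = 179·85/377 = 40.3581; b·c/n = 19·94/377 = 4.7374
Stratum 3 (≥ 60): n = 561; a·d/n = 129·248/561 = 57.0267; b·c/n = 150·34/561 = 9.0909
OR_MH = (28.4874 + 40.3581 + 57.0267) / (4.4118 + 4.7374 + 9.0909) = 125.8722 / 18.2401 = 6.90086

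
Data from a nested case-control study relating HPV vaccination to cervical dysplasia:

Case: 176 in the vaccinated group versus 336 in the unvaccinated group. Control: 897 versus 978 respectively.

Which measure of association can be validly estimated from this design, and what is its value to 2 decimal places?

From the description: a = 176, b = 897, c = 336, d = 978.
This is a nested case-control study: participants were sampled on outcome status, so risks in the source population cannot be estimated directly — relative risk is not valid here. The odds ratio is the appropriate measure.
OR = (a·d)/(b·c) = (176 × 978) / (897 × 336) = 172128 / 301392 = 0.57111

0.57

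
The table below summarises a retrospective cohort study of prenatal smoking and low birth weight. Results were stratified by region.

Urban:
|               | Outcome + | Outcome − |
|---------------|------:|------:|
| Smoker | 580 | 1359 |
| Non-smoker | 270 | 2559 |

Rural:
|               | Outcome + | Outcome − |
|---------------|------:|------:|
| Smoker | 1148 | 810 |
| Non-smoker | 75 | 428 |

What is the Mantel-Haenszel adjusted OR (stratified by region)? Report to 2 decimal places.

5.03

OR_MH = Σ(aᵢdᵢ/nᵢ) / Σ(bᵢcᵢ/nᵢ), where nᵢ is the stratum total.
Stratum 1 (Urban): n = 4768; a·d/n = 580·2559/4768 = 311.2878; b·c/n = 1359·270/4768 = 76.9568
Stratum 2 (Rural): n = 2461; a·d/n = 1148·428/2461 = 199.6522; b·c/n = 810·75/2461 = 24.6851
OR_MH = (311.2878 + 199.6522) / (76.9568 + 24.6851) = 510.9399 / 101.6419 = 5.02686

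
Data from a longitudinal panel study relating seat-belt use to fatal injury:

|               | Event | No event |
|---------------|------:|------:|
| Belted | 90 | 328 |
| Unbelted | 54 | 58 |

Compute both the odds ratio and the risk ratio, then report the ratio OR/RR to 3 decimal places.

Cells: a = 90, b = 328, c = 54, d = 58.
OR = (90·58)/(328·54) = 5220/17712 = 0.29472
Risk in exposed = 90/418 = 0.21531; risk in unexposed = 54/112 = 0.48214; RR = 0.44657
OR/RR = 0.29472 / 0.44657 = 0.65995
The outcome is not rare, so the OR lies further from 1 than the RR.

0.660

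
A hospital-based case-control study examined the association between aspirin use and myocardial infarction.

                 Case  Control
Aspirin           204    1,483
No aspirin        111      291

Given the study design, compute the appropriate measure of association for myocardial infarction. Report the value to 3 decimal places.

0.361

Cells: a = 204, b = 1483, c = 111, d = 291.
This is a hospital-based case-control study: participants were sampled on outcome status, so risks in the source population cannot be estimated directly — relative risk is not valid here. The odds ratio is the appropriate measure.
OR = (a·d)/(b·c) = (204 × 291) / (1483 × 111) = 59364 / 164613 = 0.36063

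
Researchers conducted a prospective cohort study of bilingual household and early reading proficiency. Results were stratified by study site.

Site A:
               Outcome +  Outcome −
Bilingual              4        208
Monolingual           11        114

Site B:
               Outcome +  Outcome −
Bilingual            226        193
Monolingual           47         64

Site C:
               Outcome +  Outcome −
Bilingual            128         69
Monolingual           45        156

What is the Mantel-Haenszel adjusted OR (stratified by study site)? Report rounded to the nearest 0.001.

OR_MH = Σ(aᵢdᵢ/nᵢ) / Σ(bᵢcᵢ/nᵢ), where nᵢ is the stratum total.
Stratum 1 (Site A): n = 337; a·d/n = 4·114/337 = 1.3531; b·c/n = 208·11/337 = 6.7893
Stratum 2 (Site B): n = 530; a·d/n = 226·64/530 = 27.2906; b·c/n = 193·47/530 = 17.1151
Stratum 3 (Site C): n = 398; a·d/n = 128·156/398 = 50.1709; b·c/n = 69·45/398 = 7.8015
OR_MH = (1.3531 + 27.2906 + 50.1709) / (6.7893 + 17.1151 + 7.8015) = 78.8145 / 31.7059 = 2.48580

2.486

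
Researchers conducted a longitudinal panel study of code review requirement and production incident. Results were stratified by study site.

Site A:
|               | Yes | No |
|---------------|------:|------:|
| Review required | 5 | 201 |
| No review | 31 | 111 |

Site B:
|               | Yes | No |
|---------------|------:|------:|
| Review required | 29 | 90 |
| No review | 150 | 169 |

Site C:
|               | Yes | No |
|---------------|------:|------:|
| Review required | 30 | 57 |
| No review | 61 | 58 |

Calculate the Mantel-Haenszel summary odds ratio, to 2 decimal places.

0.32

OR_MH = Σ(aᵢdᵢ/nᵢ) / Σ(bᵢcᵢ/nᵢ), where nᵢ is the stratum total.
Stratum 1 (Site A): n = 348; a·d/n = 5·111/348 = 1.5948; b·c/n = 201·31/348 = 17.9052
Stratum 2 (Site B): n = 438; a·d/n = 29·169/438 = 11.1895; b·c/n = 90·150/438 = 30.8219
Stratum 3 (Site C): n = 206; a·d/n = 30·58/206 = 8.4466; b·c/n = 57·61/206 = 16.8786
OR_MH = (1.5948 + 11.1895 + 8.4466) / (17.9052 + 30.8219 + 16.8786) = 21.2309 / 65.6057 = 0.32361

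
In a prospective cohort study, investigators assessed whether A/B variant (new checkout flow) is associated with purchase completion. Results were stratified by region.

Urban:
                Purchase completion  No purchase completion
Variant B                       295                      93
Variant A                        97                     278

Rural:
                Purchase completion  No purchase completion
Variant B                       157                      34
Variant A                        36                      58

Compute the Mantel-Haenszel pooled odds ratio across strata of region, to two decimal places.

OR_MH = Σ(aᵢdᵢ/nᵢ) / Σ(bᵢcᵢ/nᵢ), where nᵢ is the stratum total.
Stratum 1 (Urban): n = 763; a·d/n = 295·278/763 = 107.4836; b·c/n = 93·97/763 = 11.8231
Stratum 2 (Rural): n = 285; a·d/n = 157·58/285 = 31.9509; b·c/n = 34·36/285 = 4.2947
OR_MH = (107.4836 + 31.9509) / (11.8231 + 4.2947) = 139.4345 / 16.1178 = 8.65096

8.65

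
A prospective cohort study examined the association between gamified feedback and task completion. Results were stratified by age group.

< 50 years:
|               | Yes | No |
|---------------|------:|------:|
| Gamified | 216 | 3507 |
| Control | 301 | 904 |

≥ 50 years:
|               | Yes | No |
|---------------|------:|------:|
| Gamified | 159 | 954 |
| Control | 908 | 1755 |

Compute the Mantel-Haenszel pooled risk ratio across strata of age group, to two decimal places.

RR_MH = Σ(aᵢ·n₀ᵢ/nᵢ) / Σ(cᵢ·n₁ᵢ/nᵢ), with n₁ᵢ = aᵢ+bᵢ (exposed), n₀ᵢ = cᵢ+dᵢ (unexposed), nᵢ = n₁ᵢ+n₀ᵢ.
Stratum 1 (< 50 years): n₁ = 3723, n₀ = 1205, n = 4928; a·n₀/n = 216·1205/4928 = 52.8166; c·n₁/n = 301·3723/4928 = 227.3991
Stratum 2 (≥ 50 years): n₁ = 1113, n₀ = 2663, n = 3776; a·n₀/n = 159·2663/3776 = 112.1337; c·n₁/n = 908·1113/3776 = 267.6388
RR_MH = (52.8166 + 112.1337) / (227.3991 + 267.6388) = 164.9503 / 495.0379 = 0.33321

0.33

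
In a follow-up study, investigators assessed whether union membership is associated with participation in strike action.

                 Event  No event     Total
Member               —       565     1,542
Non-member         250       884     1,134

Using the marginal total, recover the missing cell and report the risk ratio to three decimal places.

The missing cell is in the exposed row: 1542 − 565 = 977.
So a = 977, b = 565, c = 250, d = 884.
RR = [a/(a+b)] / [c/(c+d)] = (977/1542) / (250/1134) = 0.63359/0.22046 = 2.87398

2.874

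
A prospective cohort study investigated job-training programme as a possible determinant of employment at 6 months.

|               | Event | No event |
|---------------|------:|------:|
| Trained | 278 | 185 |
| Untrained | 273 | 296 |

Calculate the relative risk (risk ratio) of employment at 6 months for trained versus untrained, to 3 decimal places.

1.251

Cells: a = 278, b = 185, c = 273, d = 296.
Risk in exposed = 278/463 = 0.60043; risk in unexposed = 273/569 = 0.47979.
RR = 0.60043 / 0.47979 = 1.25145
The risk among the exposed is 1.25 times that among the unexposed.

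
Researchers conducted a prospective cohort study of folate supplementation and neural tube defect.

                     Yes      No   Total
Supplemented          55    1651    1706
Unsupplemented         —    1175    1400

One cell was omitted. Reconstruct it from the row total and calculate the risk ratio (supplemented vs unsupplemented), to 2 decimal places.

0.20

The missing cell is in the unexposed row: 1400 − 1175 = 225.
So a = 55, b = 1651, c = 225, d = 1175.
RR = [a/(a+b)] / [c/(c+d)] = (55/1706) / (225/1400) = 0.03224/0.16071 = 0.20060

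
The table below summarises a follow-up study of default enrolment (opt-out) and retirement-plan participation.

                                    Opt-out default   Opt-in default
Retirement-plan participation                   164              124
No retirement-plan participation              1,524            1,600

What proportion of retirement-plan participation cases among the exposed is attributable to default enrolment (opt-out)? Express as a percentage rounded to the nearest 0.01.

Reading the table with exposure as columns: a = 164 (Opt-out default, case), b = 1524 (Opt-out default, non-case), c = 124 (Opt-in default, case), d = 1600.
Risk in exposed = 164/1688 = 0.09716; risk in unexposed = 124/1724 = 0.07193.
RR = 0.09716/0.07193 = 1.35079
AR% = (RR − 1)/RR × 100 = (1.35079 − 1)/1.35079 × 100 = 25.9691%

25.97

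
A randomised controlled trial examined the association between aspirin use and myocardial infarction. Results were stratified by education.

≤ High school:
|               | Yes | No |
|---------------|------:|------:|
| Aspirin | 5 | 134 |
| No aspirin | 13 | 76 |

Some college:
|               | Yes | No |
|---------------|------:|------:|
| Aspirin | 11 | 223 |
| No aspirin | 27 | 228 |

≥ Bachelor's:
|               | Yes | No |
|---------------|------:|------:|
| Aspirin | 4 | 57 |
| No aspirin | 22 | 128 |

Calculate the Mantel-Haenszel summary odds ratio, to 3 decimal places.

OR_MH = Σ(aᵢdᵢ/nᵢ) / Σ(bᵢcᵢ/nᵢ), where nᵢ is the stratum total.
Stratum 1 (≤ High school): n = 228; a·d/n = 5·76/228 = 1.6667; b·c/n = 134·13/228 = 7.6404
Stratum 2 (Some college): n = 489; a·d/n = 11·228/489 = 5.1288; b·c/n = 223·27/489 = 12.3129
Stratum 3 (≥ Bachelor's): n = 211; a·d/n = 4·128/211 = 2.4265; b·c/n = 57·22/211 = 5.9431
OR_MH = (1.6667 + 5.1288 + 2.4265) / (7.6404 + 12.3129 + 5.9431) = 9.2220 / 25.8964 = 0.35611

0.356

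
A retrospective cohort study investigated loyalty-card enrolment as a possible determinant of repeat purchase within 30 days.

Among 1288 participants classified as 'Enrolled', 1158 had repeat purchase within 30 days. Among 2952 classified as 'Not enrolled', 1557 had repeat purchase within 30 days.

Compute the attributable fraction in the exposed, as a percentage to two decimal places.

41.33

From the description: a = 1158, b = 130, c = 1557, d = 1395.
Risk in exposed = 1158/1288 = 0.89907; risk in unexposed = 1557/2952 = 0.52744.
RR = 0.89907/0.52744 = 1.70459
AR% = (RR − 1)/RR × 100 = (1.70459 − 1)/1.70459 × 100 = 41.3349%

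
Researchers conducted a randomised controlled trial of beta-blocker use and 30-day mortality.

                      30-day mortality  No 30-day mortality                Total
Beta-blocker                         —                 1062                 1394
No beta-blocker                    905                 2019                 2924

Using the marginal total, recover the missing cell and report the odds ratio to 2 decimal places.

The missing cell is in the exposed row: 1394 − 1062 = 332.
So a = 332, b = 1062, c = 905, d = 2019.
OR = (a·d)/(b·c) = (332 × 2019) / (1062 × 905) = 670308 / 961110 = 0.69743

0.70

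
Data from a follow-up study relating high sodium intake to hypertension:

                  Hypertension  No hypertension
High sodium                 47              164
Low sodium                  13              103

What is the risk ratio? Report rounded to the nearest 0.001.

Cells: a = 47, b = 164, c = 13, d = 103.
Risk in exposed = 47/211 = 0.22275; risk in unexposed = 13/116 = 0.11207.
RR = 0.22275 / 0.11207 = 1.98760
The risk among the exposed is 1.99 times that among the unexposed.

1.988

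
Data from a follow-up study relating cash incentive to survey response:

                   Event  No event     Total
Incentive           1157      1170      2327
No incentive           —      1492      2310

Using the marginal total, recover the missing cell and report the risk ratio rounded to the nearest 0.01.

1.40

The missing cell is in the unexposed row: 2310 − 1492 = 818.
So a = 1157, b = 1170, c = 818, d = 1492.
RR = [a/(a+b)] / [c/(c+d)] = (1157/2327) / (818/2310) = 0.49721/0.35411 = 1.40409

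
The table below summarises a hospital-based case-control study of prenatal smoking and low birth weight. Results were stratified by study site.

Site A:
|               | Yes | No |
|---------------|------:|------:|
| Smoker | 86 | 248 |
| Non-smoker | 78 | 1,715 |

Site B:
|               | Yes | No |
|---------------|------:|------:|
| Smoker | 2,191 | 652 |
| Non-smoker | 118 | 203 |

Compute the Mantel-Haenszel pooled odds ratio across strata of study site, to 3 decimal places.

6.283

OR_MH = Σ(aᵢdᵢ/nᵢ) / Σ(bᵢcᵢ/nᵢ), where nᵢ is the stratum total.
Stratum 1 (Site A): n = 2127; a·d/n = 86·1715/2127 = 69.3418; b·c/n = 248·78/2127 = 9.0945
Stratum 2 (Site B): n = 3164; a·d/n = 2191·203/3164 = 140.5730; b·c/n = 652·118/3164 = 24.3161
OR_MH = (69.3418 + 140.5730) / (9.0945 + 24.3161) = 209.9148 / 33.4106 = 6.28289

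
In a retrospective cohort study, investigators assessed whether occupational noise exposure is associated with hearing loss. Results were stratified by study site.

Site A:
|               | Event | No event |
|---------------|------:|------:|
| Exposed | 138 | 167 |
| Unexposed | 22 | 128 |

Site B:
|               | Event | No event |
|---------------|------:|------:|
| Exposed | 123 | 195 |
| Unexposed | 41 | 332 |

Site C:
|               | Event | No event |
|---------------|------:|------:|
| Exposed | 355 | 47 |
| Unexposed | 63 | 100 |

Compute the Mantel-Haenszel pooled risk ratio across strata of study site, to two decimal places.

2.73

RR_MH = Σ(aᵢ·n₀ᵢ/nᵢ) / Σ(cᵢ·n₁ᵢ/nᵢ), with n₁ᵢ = aᵢ+bᵢ (exposed), n₀ᵢ = cᵢ+dᵢ (unexposed), nᵢ = n₁ᵢ+n₀ᵢ.
Stratum 1 (Site A): n₁ = 305, n₀ = 150, n = 455; a·n₀/n = 138·150/455 = 45.4945; c·n₁/n = 22·305/455 = 14.7473
Stratum 2 (Site B): n₁ = 318, n₀ = 373, n = 691; a·n₀/n = 123·373/691 = 66.3951; c·n₁/n = 41·318/691 = 18.8683
Stratum 3 (Site C): n₁ = 402, n₀ = 163, n = 565; a·n₀/n = 355·163/565 = 102.4159; c·n₁/n = 63·402/565 = 44.8248
RR_MH = (45.4945 + 66.3951 + 102.4159) / (14.7473 + 18.8683 + 44.8248) = 214.3055 / 78.4403 = 2.73208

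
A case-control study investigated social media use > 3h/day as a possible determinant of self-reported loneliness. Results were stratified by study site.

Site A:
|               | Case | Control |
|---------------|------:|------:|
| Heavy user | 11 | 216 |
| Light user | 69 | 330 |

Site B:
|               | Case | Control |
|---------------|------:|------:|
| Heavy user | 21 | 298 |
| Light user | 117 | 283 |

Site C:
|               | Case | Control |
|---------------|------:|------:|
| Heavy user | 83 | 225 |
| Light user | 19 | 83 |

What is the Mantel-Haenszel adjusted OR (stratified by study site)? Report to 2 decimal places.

OR_MH = Σ(aᵢdᵢ/nᵢ) / Σ(bᵢcᵢ/nᵢ), where nᵢ is the stratum total.
Stratum 1 (Site A): n = 626; a·d/n = 11·330/626 = 5.7987; b·c/n = 216·69/626 = 23.8083
Stratum 2 (Site B): n = 719; a·d/n = 21·283/719 = 8.2656; b·c/n = 298·117/719 = 48.4924
Stratum 3 (Site C): n = 410; a·d/n = 83·83/410 = 16.8024; b·c/n = 225·19/410 = 10.4268
OR_MH = (5.7987 + 8.2656 + 16.8024) / (23.8083 + 48.4924 + 10.4268) = 30.8668 / 82.7275 = 0.37311

0.37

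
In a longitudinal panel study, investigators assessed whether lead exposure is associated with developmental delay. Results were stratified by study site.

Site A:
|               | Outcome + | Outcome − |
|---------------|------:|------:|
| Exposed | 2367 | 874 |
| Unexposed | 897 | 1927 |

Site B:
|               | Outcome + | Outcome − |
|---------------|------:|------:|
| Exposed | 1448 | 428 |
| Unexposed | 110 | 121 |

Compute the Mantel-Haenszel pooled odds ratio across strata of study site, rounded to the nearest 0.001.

5.509

OR_MH = Σ(aᵢdᵢ/nᵢ) / Σ(bᵢcᵢ/nᵢ), where nᵢ is the stratum total.
Stratum 1 (Site A): n = 6065; a·d/n = 2367·1927/6065 = 752.0542; b·c/n = 874·897/6065 = 129.2627
Stratum 2 (Site B): n = 2107; a·d/n = 1448·121/2107 = 83.1552; b·c/n = 428·110/2107 = 22.3446
OR_MH = (752.0542 + 83.1552) / (129.2627 + 22.3446) = 835.2094 / 151.6072 = 5.50903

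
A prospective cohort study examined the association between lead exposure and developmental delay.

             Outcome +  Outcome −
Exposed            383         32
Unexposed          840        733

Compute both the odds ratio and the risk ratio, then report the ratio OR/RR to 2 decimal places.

6.04

Cells: a = 383, b = 32, c = 840, d = 733.
OR = (383·733)/(32·840) = 280739/26880 = 10.44416
Risk in exposed = 383/415 = 0.92289; risk in unexposed = 840/1573 = 0.53401; RR = 1.72822
OR/RR = 10.44416 / 1.72822 = 6.04329
The outcome is not rare, so the OR lies further from 1 than the RR.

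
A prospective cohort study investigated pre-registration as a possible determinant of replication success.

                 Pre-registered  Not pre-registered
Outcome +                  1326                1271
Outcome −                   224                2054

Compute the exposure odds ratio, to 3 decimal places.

9.566

Reading the table with exposure as columns: a = 1326 (Pre-registered, case), b = 224 (Pre-registered, non-case), c = 1271 (Not pre-registered, case), d = 2054.
OR = (a·d)/(b·c) = (1326 × 2054) / (224 × 1271) = 2723604 / 284704 = 9.56644
The odds of replication success are about 9.57 times as high in the pre-registered group.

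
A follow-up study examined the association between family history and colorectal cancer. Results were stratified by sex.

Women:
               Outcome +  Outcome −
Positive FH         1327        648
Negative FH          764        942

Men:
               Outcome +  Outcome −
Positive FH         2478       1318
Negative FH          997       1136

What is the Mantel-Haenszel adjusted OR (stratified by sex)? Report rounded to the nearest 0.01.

OR_MH = Σ(aᵢdᵢ/nᵢ) / Σ(bᵢcᵢ/nᵢ), where nᵢ is the stratum total.
Stratum 1 (Women): n = 3681; a·d/n = 1327·942/3681 = 339.5909; b·c/n = 648·764/3681 = 134.4939
Stratum 2 (Men): n = 5929; a·d/n = 2478·1136/5929 = 474.7863; b·c/n = 1318·997/5929 = 221.6303
OR_MH = (339.5909 + 474.7863) / (134.4939 + 221.6303) = 814.3772 / 356.1242 = 2.28678

2.29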